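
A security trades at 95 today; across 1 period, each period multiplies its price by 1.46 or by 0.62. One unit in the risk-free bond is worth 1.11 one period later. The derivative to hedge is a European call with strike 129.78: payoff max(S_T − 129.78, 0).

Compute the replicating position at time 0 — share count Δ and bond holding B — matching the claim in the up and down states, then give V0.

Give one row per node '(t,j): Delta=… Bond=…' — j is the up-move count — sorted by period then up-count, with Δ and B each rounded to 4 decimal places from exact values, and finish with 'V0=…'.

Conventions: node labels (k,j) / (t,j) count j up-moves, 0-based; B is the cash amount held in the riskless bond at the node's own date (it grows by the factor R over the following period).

(0,0): Delta=0.1118 Bond=-5.9314
V0=4.6877

The replicating-portfolio and risk-neutral prices coincide; use p* = (1.11−0.62)/(1.46−0.62) = 0.5833 for the latter.
At maturity the claim pays: V(1,0)=0.0000, V(1,1)=8.9200
(0,0): S=95.0000. Δ = (V_up−V_dn)/(S_up−S_dn) = (8.9200−0.0000)/(138.7000−58.9000) = 0.1118. V = [p*·8.9200 + (1−p*)·0.0000]/1.11 = 4.6877. B = V − Δ·S = -5.9314.
As a check, the time-0 holding Δ(0,0)·S0 + B(0,0) comes to 4.6877 — exactly V0.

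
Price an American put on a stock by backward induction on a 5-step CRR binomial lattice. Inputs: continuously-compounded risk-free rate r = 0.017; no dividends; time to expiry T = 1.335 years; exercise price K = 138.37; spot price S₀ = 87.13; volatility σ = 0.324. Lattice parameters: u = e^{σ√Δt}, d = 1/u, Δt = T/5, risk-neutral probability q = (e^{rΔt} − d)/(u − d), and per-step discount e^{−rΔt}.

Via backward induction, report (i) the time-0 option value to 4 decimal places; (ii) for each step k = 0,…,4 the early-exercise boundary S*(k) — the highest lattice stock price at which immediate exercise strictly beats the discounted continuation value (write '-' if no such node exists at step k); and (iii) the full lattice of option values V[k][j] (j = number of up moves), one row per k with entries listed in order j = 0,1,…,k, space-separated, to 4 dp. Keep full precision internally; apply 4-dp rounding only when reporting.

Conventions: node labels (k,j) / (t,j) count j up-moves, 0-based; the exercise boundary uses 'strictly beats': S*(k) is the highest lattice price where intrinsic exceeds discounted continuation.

price = 51.8110
boundary = - 73.6986 87.1300 73.6986 87.1300
tree:
51.8110
64.6714 37.9109
76.0323 51.2400 23.3520
85.6419 64.6714 35.6765 9.7776
93.7701 76.0323 51.2400 18.5941 0.0000
100.6453 85.6419 64.6714 35.3608 0.0000 0.0000

Δt=0.26700, u=1.18225, d=0.84585, q=0.47177, disc=e^(-rΔt)=0.99547
k=5 terminal: V=max(K-S,0) → 100.6453 85.6419 64.6714 35.3608 0.0000 0.0000
k=4: j=0 S=44.5999 intr=93.7701 cont=93.1435 V=93.7701[EX]; j=1 S=62.3377 intr=76.0323 cont=75.4057 V=76.0323[EX]; j=2 S=87.1300 intr=51.2400 cont=50.6134 V=51.2400[EX]; j=3 S=121.7824 intr=16.5876 cont=18.5941 V=18.5941[hold]; j=4 S=170.2165 intr=0.0000 cont=0.0000 V=0.0000[hold]  S*(4)=87.1300
k=3: j=0 S=52.7281 intr=85.6419 cont=85.0152 V=85.6419[EX]; j=1 S=73.6986 intr=64.6714 cont=64.0448 V=64.6714[EX]; j=2 S=103.0092 intr=35.3608 cont=35.6765 V=35.6765[hold]; j=3 S=143.9770 intr=0.0000 cont=9.7776 V=9.7776[hold]  S*(3)=73.6986
k=2: j=0 S=62.3377 intr=76.0323 cont=75.4057 V=76.0323[EX]; j=1 S=87.1300 intr=51.2400 cont=50.7616 V=51.2400[EX]; j=2 S=121.7824 intr=16.5876 cont=23.3520 V=23.3520[hold]  S*(2)=87.1300
k=1: j=0 S=73.6986 intr=64.6714 cont=64.0448 V=64.6714[EX]; j=1 S=103.0092 intr=35.3608 cont=37.9109 V=37.9109[hold]  S*(1)=73.6986
k=0: j=0 S=87.1300 intr=51.2400 cont=51.8110 V=51.8110[hold]  S*(0)=-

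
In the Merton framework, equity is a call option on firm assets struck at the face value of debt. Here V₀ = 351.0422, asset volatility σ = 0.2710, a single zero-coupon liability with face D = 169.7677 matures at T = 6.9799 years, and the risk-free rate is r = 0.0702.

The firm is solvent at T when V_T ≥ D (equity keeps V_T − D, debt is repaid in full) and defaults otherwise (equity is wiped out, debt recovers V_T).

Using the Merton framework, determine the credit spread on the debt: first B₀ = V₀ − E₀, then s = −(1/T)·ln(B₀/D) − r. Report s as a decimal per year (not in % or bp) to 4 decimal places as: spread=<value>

Apply the equity-as-call identities (strike 169.7677, horizon 6.9799 years):
d₁ = [ln(V₀/D) + (r + σ²/2)T] / (σ√T)
   = [ln(351.0422/169.7677) + (0.0702 + 0.5·0.2710²)·6.9799] / (0.2710·√6.9799)
   = [0.726475 + 0.746294] / 0.715968 = 2.057032
d₂ = d₁ − σ√T = 2.057032 − 0.715968 = 1.341063
N(d₁) = 0.980158,  N(d₂) = 0.910050,  e^(−rT) = 0.612633
E₀ = V₀·N(d₁) − D·e^(−rT)·N(d₂)
   = 351.0422·0.980158 − 169.7677·0.612633·0.910050 = 249.426920
B₀ = V₀ − E₀ = 351.0422 − 249.426920 = 101.615280
spread = −(1/T)·ln(B₀/D) − r = −(1/6.9799)·ln(101.615280/169.7677) − 0.0702 = 0.00333073

spread=0.0033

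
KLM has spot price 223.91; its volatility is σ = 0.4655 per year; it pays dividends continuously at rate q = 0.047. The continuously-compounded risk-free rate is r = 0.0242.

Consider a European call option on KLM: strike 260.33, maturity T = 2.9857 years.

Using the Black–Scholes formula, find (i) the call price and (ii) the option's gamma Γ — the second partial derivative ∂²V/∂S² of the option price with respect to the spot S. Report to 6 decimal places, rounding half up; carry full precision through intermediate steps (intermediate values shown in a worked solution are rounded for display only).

price = 46.803896
Γ = 0.001909

σ√T = 0.4655·√2.9857 = 0.804346
d₁ = (ln(S/K) + (r−q+σ²/2)T) / (σ√T) = (ln(223.91/260.33) + (0.0242−0.047+0.4655²/2)·2.9857) / 0.804346 = (-0.150706 + 0.255412) / 0.804346 = 0.130176
d₂ = d₁ − σ√T = 0.130176 − 0.804346 = -0.674170
e^{−rT} = 0.930295
e^{−qT} = 0.869073
N(d₁) = 0.551786,  N(d₂) = 0.250102
Call price V = S·e^{−qT}·N(d₁) − K·e^{−rT}·N(d₂) = 107.374397 − 60.570501 = 46.803896
φ(d₁) = (1/√(2π))·e^{−d₁²/2} = 0.395576
Γ = e^{−qT}·φ(d₁) / (S·σ·√T) = 0.001909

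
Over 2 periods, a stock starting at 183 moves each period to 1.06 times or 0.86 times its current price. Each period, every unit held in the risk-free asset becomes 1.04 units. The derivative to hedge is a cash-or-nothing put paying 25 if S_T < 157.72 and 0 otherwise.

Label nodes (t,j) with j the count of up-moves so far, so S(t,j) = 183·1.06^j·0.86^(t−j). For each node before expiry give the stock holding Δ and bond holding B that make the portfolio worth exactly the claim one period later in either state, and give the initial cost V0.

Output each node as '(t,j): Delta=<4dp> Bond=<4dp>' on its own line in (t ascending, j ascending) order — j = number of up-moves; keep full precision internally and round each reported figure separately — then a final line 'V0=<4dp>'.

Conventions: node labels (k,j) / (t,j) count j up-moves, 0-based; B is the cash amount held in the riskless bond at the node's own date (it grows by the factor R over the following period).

The replicating-portfolio and risk-neutral prices coincide; use p* = (1.04−0.86)/(1.06−0.86) = 0.9000 for the latter.
Expiry values: V(2,0)=25.0000, V(2,1)=0.0000, V(2,2)=0.0000
(1,0): S=157.3800. Δ = (V_up−V_dn)/(S_up−S_dn) = (0.0000−25.0000)/(166.8228−135.3468) = -0.7943. V = [p*·0.0000 + (1−p*)·25.0000]/1.04 = 2.4038. B = V − Δ·S = 127.4038.
(1,1): S=193.9800. Δ = (V_up−V_dn)/(S_up−S_dn) = (0.0000−0.0000)/(205.6188−166.8228) = 0.0000. V = [p*·0.0000 + (1−p*)·0.0000]/1.04 = 0.0000. B = V − Δ·S = 0.0000.
(0,0): S=183.0000. Δ = (V_up−V_dn)/(S_up−S_dn) = (0.0000−2.4038)/(193.9800−157.3800) = -0.0657. V = [p*·0.0000 + (1−p*)·2.4038]/1.04 = 0.2311. B = V − Δ·S = 12.2504.
Verification: the root portfolio costs Δ(0,0)·S0 + B(0,0) = 0.2311, matching V0.

(0,0): Delta=-0.0657 Bond=12.2504
(1,0): Delta=-0.7943 Bond=127.4038
(1,1): Delta=0.0000 Bond=0.0000
V0=0.2311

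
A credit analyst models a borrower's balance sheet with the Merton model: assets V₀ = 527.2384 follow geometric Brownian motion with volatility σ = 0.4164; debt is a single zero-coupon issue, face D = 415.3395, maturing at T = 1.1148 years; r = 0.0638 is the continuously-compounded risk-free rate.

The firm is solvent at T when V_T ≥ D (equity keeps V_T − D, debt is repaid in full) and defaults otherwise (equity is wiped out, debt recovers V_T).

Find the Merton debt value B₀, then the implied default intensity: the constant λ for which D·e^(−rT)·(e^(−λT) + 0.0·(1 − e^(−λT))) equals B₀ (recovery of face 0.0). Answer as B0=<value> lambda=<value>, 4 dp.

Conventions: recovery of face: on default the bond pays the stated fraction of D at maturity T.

B0=359.0480 lambda=0.0668

Work the structural quantities from V₀ = 527.2384 against face 415.3395:
d₁ = [ln(V₀/D) + (r + σ²/2)T] / (σ√T)
   = [ln(527.2384/415.3395) + (0.0638 + 0.5·0.4164²)·1.1148] / (0.4164·√1.1148)
   = [0.238557 + 0.167771] / 0.439652 = 0.924203
d₂ = d₁ − σ√T = 0.924203 − 0.439652 = 0.484551
N(d₁) = 0.822310,  N(d₂) = 0.686002,  e^(−rT) = 0.931346
E₀ = V₀·N(d₁) − D·e^(−rT)·N(d₂)
   = 527.2384·0.822310 − 415.3395·0.931346·0.686002 = 168.190422
B₀ = V₀ − E₀ = 527.2384 − 168.190422 = 359.047978
e^(−λT) = (B₀·e^(rT)/D − 0)/(1 − 0) = (359.0480·1.073715/415.3395 − 0)/1 = 0.92819268
λ = −ln(0.92819268)/1.1148 = 0.066842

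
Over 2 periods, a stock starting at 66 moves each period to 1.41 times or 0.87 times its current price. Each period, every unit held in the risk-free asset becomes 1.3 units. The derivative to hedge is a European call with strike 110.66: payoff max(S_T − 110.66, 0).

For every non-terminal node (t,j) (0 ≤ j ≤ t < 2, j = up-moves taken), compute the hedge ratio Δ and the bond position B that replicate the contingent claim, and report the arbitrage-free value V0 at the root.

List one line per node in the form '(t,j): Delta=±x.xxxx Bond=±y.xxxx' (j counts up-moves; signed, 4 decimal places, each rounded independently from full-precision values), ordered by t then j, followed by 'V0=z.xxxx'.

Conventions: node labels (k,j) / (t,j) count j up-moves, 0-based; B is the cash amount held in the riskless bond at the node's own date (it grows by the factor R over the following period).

The replicating-portfolio and risk-neutral prices coincide; use p* = (1.3−0.87)/(1.41−0.87) = 0.7963 for the latter.
At maturity the claim pays: V(2,0)=0.0000, V(2,1)=0.0000, V(2,2)=20.5546
  t=1,j=0: stock 57.4200 → up 80.9622 (V=0.0000), down 49.9554 (V=0.0000). Price 0.0000; hedge Δ=0.0000, bond B=0.0000.
  t=1,j=1: stock 93.0600 → up 131.2146 (V=20.5546), down 80.9622 (V=0.0000). Price 12.5904; hedge Δ=0.4090, bond B=-25.4736.
  t=0,j=0: stock 66.0000 → up 93.0600 (V=12.5904), down 57.4200 (V=0.0000). Price 7.7121; hedge Δ=0.3533, bond B=-15.6035.
As a check, the time-0 holding Δ(0,0)·S0 + B(0,0) comes to 7.7121 — exactly V0.

(0,0): Delta=0.3533 Bond=-15.6035
(1,0): Delta=0.0000 Bond=0.0000
(1,1): Delta=0.4090 Bond=-25.4736
V0=7.7121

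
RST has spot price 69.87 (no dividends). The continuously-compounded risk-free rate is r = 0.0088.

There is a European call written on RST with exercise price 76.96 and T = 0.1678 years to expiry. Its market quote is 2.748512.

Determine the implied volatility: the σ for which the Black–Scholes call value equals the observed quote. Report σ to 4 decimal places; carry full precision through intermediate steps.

At σ = 0.4643 the Black–Scholes value reproduces the quote:
σ√T = 0.4643·√0.1678 = 0.190193
d₁ = (ln(S/K) + (r+σ²/2)T) / (σ√T) = (ln(69.87/76.96) + (0.0088+0.4643²/2)·0.1678) / 0.190193 = (-0.096649 + 0.019563) / 0.190193 = -0.405304
d₂ = d₁ − σ√T = -0.405304 − 0.190193 = -0.595498
e^{−rT} = 0.998524
N(d₁) = 0.342627,  N(d₂) = 0.275755
V = S·N(d₁) − K·e^{−rT}·N(d₂) = 23.939339 − 21.190827 = 2.748512 (equal to the quote); since ∂V/∂σ > 0 for all σ, the implied volatility is unique

sigma = 0.4643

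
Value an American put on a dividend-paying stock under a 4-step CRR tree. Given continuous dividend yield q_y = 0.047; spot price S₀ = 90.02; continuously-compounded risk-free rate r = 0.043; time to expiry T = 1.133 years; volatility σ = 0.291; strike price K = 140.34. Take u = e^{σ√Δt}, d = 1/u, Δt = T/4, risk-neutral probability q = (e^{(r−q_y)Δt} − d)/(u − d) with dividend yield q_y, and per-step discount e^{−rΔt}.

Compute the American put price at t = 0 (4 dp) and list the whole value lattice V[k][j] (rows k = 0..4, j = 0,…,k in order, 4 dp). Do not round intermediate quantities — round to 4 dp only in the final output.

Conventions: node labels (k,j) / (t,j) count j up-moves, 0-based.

price = 50.7995
tree:
50.7995
63.2358 37.4257
74.2984 50.3200 23.1511
83.7739 63.2358 35.2407 9.4476
91.8898 74.2984 50.3200 17.6354 0.0000

Δt=0.28325  u=1.16751  d=0.85652  q=0.45772  discount=0.98789
step 4 (expiry): payoffs max(K−S,0) = 91.8898 74.2984 50.3200 17.6354 0.0000
k=3: (k=3,j=0): S=56.5661, K−S=83.7739, hold=82.8230 ⇒ V=83.7739 exercise | (k=3,j=1): S=77.1042, K−S=63.2358, hold=62.5565 ⇒ V=63.2358 exercise | (k=3,j=2): S=105.0993, K−S=35.2407, hold=34.9316 ⇒ V=35.2407 exercise | (k=3,j=3): S=143.2589, K−S=0.0000, hold=9.4476 ⇒ V=9.4476 continue
k=2: (k=2,j=0): S=66.0416, K−S=74.2984, hold=73.4729 ⇒ V=74.2984 exercise | (k=2,j=1): S=90.0200, K−S=50.3200, hold=49.8115 ⇒ V=50.3200 exercise | (k=2,j=2): S=122.7046, K−S=17.6354, hold=23.1511 ⇒ V=23.1511 continue
k=1: (k=1,j=0): S=77.1042, K−S=63.2358, hold=62.5565 ⇒ V=63.2358 exercise | (k=1,j=1): S=105.0993, K−S=35.2407, hold=37.4257 ⇒ V=37.4257 continue
k=0: (k=0,j=0): S=90.0200, K−S=50.3200, hold=50.7995 ⇒ V=50.7995 continue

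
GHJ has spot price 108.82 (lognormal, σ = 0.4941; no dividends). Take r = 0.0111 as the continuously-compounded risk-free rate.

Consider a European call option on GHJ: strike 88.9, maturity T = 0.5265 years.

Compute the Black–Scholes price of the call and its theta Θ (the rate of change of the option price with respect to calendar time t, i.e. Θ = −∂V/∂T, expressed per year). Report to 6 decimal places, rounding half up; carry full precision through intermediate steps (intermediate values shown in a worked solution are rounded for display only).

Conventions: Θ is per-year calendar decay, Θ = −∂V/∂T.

price = 26.509275
Θ = -11.720952

σ√T = 0.4941·√0.5265 = 0.358521
d₁ = (ln(S/K) + (r+σ²/2)T) / (σ√T) = (ln(108.82/88.9) + (0.0111+0.4941²/2)·0.5265) / 0.358521 = (0.202183 + 0.070113) / 0.358521 = 0.759498
d₂ = d₁ − σ√T = 0.759498 − 0.358521 = 0.400977
e^{−rT} = 0.994173
N(d₁) = 0.776223,  N(d₂) = 0.655782
Call price V = S·N(d₁) − K·e^{−rT}·N(d₂) = 84.468549 − 57.959274 = 26.509275
φ(d₁) = (1/√(2π))·e^{−d₁²/2} = 0.298986
Θ = −S·φ(d₁)·σ/(2√T) − r·K·e^{−rT}·N(d₂) = −11.077604 − 0.643348 = -11.720952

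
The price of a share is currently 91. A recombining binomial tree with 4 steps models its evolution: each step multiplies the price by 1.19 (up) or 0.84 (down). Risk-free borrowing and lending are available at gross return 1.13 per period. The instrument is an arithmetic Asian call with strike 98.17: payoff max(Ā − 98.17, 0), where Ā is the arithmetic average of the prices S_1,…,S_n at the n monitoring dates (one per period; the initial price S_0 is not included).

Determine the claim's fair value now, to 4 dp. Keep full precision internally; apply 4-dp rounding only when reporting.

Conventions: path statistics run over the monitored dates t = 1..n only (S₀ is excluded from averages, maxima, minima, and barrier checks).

Risk-neutral up-probability p* = (R−d)/(u−d) = (1.13−0.84)/(1.19−0.84) = 0.8286; the claim prices as the p*-weighted sum of path payoffs discounted by R^4.
Enumerate all 2^4 = 16 price paths (U = up ×1.19, D = down ×0.84); each path with k up-moves has probability p*^k·(1−p*)^(4−k).
DDDD: Ā=59.9730, payoff=0.0000, prob=0.000864
UDDD: Ā=84.9617, payoff=0.0000, prob=0.004174
DUDD: Ā=76.9992, payoff=0.0000, prob=0.004174
UUDD: Ā=109.0822, payoff=10.9122, prob=0.020176
DDUD: Ā=70.3107, payoff=0.0000, prob=0.004174
UDUD: Ā=99.6069, payoff=1.4369, prob=0.020176
DUUD: Ā=91.6444, payoff=0.0000, prob=0.020176
UUUD: Ā=129.8295, payoff=31.6595, prob=0.097515
DDDU: Ā=64.6924, payoff=0.0000, prob=0.004174
UDDU: Ā=91.6476, payoff=0.0000, prob=0.020176
DUDU: Ā=83.6851, payoff=0.0000, prob=0.020176
UUDU: Ā=118.5538, payoff=20.3838, prob=0.097515
DDUU: Ā=76.9966, payoff=0.0000, prob=0.020176
UDUU: Ā=109.0785, payoff=10.9085, prob=0.097515
DUUU: Ā=101.1160, payoff=2.9460, prob=0.097515
UUUU: Ā=143.2476, payoff=45.0776, prob=0.471324
Price = Σ prob·payoff / R^4 = 27.921369 / 1.630474 = 17.1247

price = 17.1247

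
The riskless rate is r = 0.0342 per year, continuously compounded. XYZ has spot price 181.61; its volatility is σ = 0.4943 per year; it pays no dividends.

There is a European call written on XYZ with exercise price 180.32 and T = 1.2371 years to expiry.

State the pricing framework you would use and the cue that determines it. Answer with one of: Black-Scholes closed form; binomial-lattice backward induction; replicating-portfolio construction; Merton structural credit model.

framework: Black-Scholes closed form

Key observation: the instrument is a plain European call (strike 180.32) on a lognormal asset; the exact continuous-time formula applies directly.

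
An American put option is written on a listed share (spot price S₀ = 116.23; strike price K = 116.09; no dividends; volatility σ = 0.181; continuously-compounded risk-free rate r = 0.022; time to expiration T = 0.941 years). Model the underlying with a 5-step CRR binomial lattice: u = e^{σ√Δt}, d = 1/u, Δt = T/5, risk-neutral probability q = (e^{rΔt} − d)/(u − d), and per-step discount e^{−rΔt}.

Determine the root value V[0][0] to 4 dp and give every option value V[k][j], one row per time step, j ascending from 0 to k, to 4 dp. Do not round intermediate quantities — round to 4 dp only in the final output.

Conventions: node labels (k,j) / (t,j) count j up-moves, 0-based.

price = 7.4443
tree:
7.4443
11.5235 3.5350
17.1465 6.1451 1.0236
24.2538 10.3696 2.0839 0.0000
31.1891 16.7520 4.2426 0.0000 0.0000
37.6006 24.2538 8.6374 0.0000 0.0000 0.0000

Δt=0.18820, u=1.08169, d=0.92448, q=0.50677, disc=e^(-rΔt)=0.99587
k=5 terminal: V=max(K-S,0) → 37.6006 24.2538 8.6374 0.0000 0.0000 0.0000
k=4: j=0 S=84.9009 intr=31.1891 cont=30.7094 V=31.1891[EX]; j=1 S=99.3380 intr=16.7520 cont=16.2723 V=16.7520[EX]; j=2 S=116.2300 intr=0.0000 cont=4.2426 V=4.2426[hold]; j=3 S=135.9944 intr=0.0000 cont=0.0000 V=0.0000[hold]; j=4 S=159.1197 intr=0.0000 cont=0.0000 V=0.0000[hold]
k=3: j=0 S=91.8362 intr=24.2538 cont=23.7741 V=24.2538[EX]; j=1 S=107.4526 intr=8.6374 cont=10.3696 V=10.3696[hold]; j=2 S=125.7244 intr=0.0000 cont=2.0839 V=2.0839[hold]; j=3 S=147.1033 intr=0.0000 cont=0.0000 V=0.0000[hold]
k=2: j=0 S=99.3380 intr=16.7520 cont=17.1465 V=17.1465[hold]; j=1 S=116.2300 intr=0.0000 cont=6.1451 V=6.1451[hold]; j=2 S=135.9944 intr=0.0000 cont=1.0236 V=1.0236[hold]
k=1: j=0 S=107.4526 intr=8.6374 cont=11.5235 V=11.5235[hold]; j=1 S=125.7244 intr=0.0000 cont=3.5350 V=3.5350[hold]
k=0: j=0 S=116.2300 intr=0.0000 cont=7.4443 V=7.4443[hold]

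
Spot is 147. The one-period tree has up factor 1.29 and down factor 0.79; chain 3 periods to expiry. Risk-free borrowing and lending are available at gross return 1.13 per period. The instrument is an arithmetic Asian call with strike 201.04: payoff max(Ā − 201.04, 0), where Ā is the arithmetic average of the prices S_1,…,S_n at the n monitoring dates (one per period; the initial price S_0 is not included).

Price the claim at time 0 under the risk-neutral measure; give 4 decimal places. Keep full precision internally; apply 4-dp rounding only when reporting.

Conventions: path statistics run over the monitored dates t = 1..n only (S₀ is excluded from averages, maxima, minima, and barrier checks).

Under the martingale measure an up-move has probability p* = 0.6800; value the claim as the probability-weighted average of per-path payoffs, discounted 3 periods at R = 1.13.
Enumerate all 2^3 = 8 price paths (U = up ×1.29, D = down ×0.79); each path with k up-moves has probability p*^k·(1−p*)^(3−k).
DDD: Ā=93.4498, payoff=0.0000, prob=0.032768
UDD: Ā=152.5953, payoff=0.0000, prob=0.069632
DUD: Ā=128.0953, payoff=0.0000, prob=0.069632
UUD: Ā=209.1682, payoff=8.1282, prob=0.147968
DDU: Ā=108.7403, payoff=0.0000, prob=0.069632
UDU: Ā=177.5632, payoff=0.0000, prob=0.147968
DUU: Ā=153.0632, payoff=0.0000, prob=0.147968
UUU: Ā=249.9387, payoff=48.8987, prob=0.314432
Price = Σ prob·payoff / R^3 = 16.578019 / 1.442897 = 11.4894

price = 11.4894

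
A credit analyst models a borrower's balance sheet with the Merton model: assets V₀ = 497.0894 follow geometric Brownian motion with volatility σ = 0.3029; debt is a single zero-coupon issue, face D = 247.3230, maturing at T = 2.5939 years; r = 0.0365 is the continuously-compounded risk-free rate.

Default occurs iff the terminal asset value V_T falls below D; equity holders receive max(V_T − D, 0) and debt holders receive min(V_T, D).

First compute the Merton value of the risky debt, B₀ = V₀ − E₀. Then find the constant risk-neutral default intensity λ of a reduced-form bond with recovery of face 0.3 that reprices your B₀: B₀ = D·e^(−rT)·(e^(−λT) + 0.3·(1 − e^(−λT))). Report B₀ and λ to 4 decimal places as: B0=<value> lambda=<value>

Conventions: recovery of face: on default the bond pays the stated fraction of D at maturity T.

Equity is a call on the firm's assets struck at D = 247.3230:
d₁ = [ln(V₀/D) + (r + σ²/2)T] / (σ√T)
   = [ln(497.0894/247.3230) + (0.0365 + 0.5·0.3029²)·2.5939] / (0.3029·√2.5939)
   = [0.698075 + 0.213670] / 0.487838 = 1.868950
d₂ = d₁ − σ√T = 1.868950 − 0.487838 = 1.381111
N(d₁) = 0.969185,  N(d₂) = 0.916378,  e^(−rT) = 0.909666
E₀ = V₀·N(d₁) − D·e^(−rT)·N(d₂)
   = 497.0894·0.969185 − 247.3230·0.909666·0.916378 = 275.603692
B₀ = V₀ − E₀ = 497.0894 − 275.603692 = 221.485708
e^(−λT) = (B₀·e^(rT)/D − 0.3)/(1 − 0.3) = (221.4857·1.099304/247.3230 − 0.3)/0.7 = 0.97780311
λ = −ln(0.97780311)/2.5939 = 0.008654

B0=221.4857 lambda=0.0087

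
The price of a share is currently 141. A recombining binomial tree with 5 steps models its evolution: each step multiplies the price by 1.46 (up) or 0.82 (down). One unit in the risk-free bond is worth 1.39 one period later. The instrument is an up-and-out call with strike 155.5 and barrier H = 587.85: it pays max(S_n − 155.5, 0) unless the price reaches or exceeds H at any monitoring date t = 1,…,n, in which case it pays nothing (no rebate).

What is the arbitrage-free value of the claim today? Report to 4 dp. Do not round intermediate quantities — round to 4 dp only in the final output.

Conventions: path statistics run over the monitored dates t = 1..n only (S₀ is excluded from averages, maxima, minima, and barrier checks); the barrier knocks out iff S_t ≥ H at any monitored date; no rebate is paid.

Set p* = 0.8906 (from d < R < u); the path-dependent value is the discounted p*-expectation over all price paths.
Enumerate all 2^5 = 32 price paths (U = up ×1.46, D = down ×0.82); each path with k up-moves has probability p*^k·(1−p*)^(5−k).
DDDDD: M=115.6200, payoff=0.0000, prob=0.000016
UDDDD: M=205.8600, payoff=0.0000, prob=0.000127
DUDDD: M=168.8052, payoff=0.0000, prob=0.000127
UUDDD: M=300.5556, payoff=10.2167, prob=0.001038
DDUDD: M=138.4203, payoff=0.0000, prob=0.000127
UDUDD: M=246.4556, payoff=10.2167, prob=0.001038
DUUDD: M=246.4556, payoff=10.2167, prob=0.001038
UUUDD: M=438.8112, payoff=139.5566, prob=0.008451
DDDUD: M=115.6200, payoff=0.0000, prob=0.000127
UDDUD: M=205.8600, payoff=10.2167, prob=0.001038
DUDUD: M=202.0936, payoff=10.2167, prob=0.001038
UUDUD: M=359.8252, payoff=139.5566, prob=0.008451
DDUUD: M=202.0936, payoff=10.2167, prob=0.001038
UDUUD: M=359.8252, payoff=139.5566, prob=0.008451
DUUUD: M=359.8252, payoff=139.5566, prob=0.008451
UUUUD: M=640.6643, payoff=0.0000, prob=0.068817
DDDDU: M=115.6200, payoff=0.0000, prob=0.000127
UDDDU: M=205.8600, payoff=10.2167, prob=0.001038
DUDDU: M=168.8052, payoff=10.2167, prob=0.001038
UUDDU: M=300.5556, payoff=139.5566, prob=0.008451
DDUDU: M=165.7167, payoff=10.2167, prob=0.001038
UDUDU: M=295.0566, payoff=139.5566, prob=0.008451
DUUDU: M=295.0566, payoff=139.5566, prob=0.008451
UUUDU: M=525.3447, payoff=369.8447, prob=0.068817
DDDUU: M=165.7167, payoff=10.2167, prob=0.001038
UDDUU: M=295.0566, payoff=139.5566, prob=0.008451
DUDUU: M=295.0566, payoff=139.5566, prob=0.008451
UUDUU: M=525.3447, payoff=369.8447, prob=0.068817
DDUUU: M=295.0566, payoff=139.5566, prob=0.008451
UDUUU: M=525.3447, payoff=369.8447, prob=0.068817
DUUUU: M=525.3447, payoff=369.8447, prob=0.068817
UUUUU: M=935.3699, payoff=0.0000, prob=0.560369
Price = Σ prob·payoff / R^5 = 113.707169 / 5.188884 = 21.9136

price = 21.9136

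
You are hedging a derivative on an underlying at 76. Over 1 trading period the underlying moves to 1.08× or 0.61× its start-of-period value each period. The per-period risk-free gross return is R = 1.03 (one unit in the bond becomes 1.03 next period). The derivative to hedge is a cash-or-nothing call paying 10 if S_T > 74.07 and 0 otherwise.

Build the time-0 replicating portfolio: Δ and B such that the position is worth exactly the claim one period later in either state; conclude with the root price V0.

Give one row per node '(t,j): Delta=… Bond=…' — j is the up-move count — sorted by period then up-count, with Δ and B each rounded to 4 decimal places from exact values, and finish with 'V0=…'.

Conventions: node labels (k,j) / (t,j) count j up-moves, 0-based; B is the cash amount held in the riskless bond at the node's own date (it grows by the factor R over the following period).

Risk-neutral probability p* = (R−d)/(u−d) = (1.03−0.61)/(1.08−0.61) = 0.8936.
Expiry values: V(1,0)=0.0000, V(1,1)=10.0000
(0,0): S=76.0000. Δ = (V_up−V_dn)/(S_up−S_dn) = (10.0000−0.0000)/(82.0800−46.3600) = 0.2800. V = [p*·10.0000 + (1−p*)·0.0000]/1.03 = 8.6759. B = V − Δ·S = -12.6007.
As a check, the time-0 holding Δ(0,0)·S0 + B(0,0) comes to 8.6759 — exactly V0.

(0,0): Delta=0.2800 Bond=-12.6007
V0=8.6759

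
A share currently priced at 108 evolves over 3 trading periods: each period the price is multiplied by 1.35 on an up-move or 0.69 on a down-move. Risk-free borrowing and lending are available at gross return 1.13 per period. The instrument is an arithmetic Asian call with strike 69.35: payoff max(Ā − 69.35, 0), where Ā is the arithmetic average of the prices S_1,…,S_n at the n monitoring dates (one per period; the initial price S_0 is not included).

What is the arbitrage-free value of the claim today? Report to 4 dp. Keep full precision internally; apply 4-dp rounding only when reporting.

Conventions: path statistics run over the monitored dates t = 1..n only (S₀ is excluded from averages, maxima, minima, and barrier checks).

price = 48.6049

Risk-neutral up-probability p* = (R−d)/(u−d) = (1.13−0.69)/(1.35−0.69) = 0.6667; the claim prices as the p*-weighted sum of path payoffs discounted by R^3.
Enumerate all 2^3 = 8 price paths (U = up ×1.35, D = down ×0.69); each path with k up-moves has probability p*^k·(1−p*)^(3−k).
DDD: Ā=53.8059, payoff=0.0000, prob=0.037037
UDD: Ā=105.2725, payoff=35.9225, prob=0.074074
DUD: Ā=81.5125, payoff=12.1625, prob=0.074074
UUD: Ā=159.4809, payoff=90.1309, prob=0.148148
DDU: Ā=65.1181, payoff=0.0000, prob=0.074074
UDU: Ā=127.4049, payoff=58.0549, prob=0.148148
DUU: Ā=103.6449, payoff=34.2949, prob=0.148148
UUU: Ā=202.7835, payoff=133.4335, prob=0.296296
Price = Σ prob·payoff / R^3 = 70.131876 / 1.442897 = 48.6049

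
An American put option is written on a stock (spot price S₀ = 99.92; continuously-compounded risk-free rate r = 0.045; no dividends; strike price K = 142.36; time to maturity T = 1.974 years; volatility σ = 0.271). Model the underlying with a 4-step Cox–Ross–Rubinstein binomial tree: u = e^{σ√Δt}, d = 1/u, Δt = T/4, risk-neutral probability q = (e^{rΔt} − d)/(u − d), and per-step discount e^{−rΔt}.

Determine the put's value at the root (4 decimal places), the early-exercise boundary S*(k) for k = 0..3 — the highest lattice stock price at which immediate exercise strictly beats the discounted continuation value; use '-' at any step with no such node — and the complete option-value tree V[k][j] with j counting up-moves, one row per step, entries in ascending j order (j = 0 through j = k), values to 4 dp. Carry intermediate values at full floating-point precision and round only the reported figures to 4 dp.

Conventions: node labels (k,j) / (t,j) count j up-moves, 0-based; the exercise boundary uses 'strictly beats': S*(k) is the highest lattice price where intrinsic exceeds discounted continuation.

Δt=0.49350  u=1.20970  d=0.82665  q=0.51117  discount=0.97804
step 4 (expiry): payoffs max(K−S,0) = 95.7011 74.0800 42.4400 0.0000 0.0000
step 3: (k=3,j=0): S=56.4435, K−S=85.9165, hold=82.7898 ⇒ V=85.9165 exercise | (k=3,j=1): S=82.5987, K−S=59.7613, hold=56.6347 ⇒ V=59.7613 exercise | (k=3,j=2): S=120.8737, K−S=21.4863, hold=20.2902 ⇒ V=21.4863 exercise | (k=3,j=3): S=176.8848, K−S=0.0000, hold=0.0000 ⇒ V=0.0000 continue  boundary S*=120.8737
step 2: (k=2,j=0): S=68.2800, K−S=74.0800, hold=70.9534 ⇒ V=74.0800 exercise | (k=2,j=1): S=99.9200, K−S=42.4400, hold=39.3134 ⇒ V=42.4400 exercise | (k=2,j=2): S=146.2215, K−S=0.0000, hold=10.2724 ⇒ V=10.2724 continue  boundary S*=99.9200
step 1: (k=1,j=0): S=82.5987, K−S=59.7613, hold=56.6347 ⇒ V=59.7613 exercise | (k=1,j=1): S=120.8737, K−S=21.4863, hold=25.4259 ⇒ V=25.4259 continue  boundary S*=82.5987
step 0: (k=0,j=0): S=99.9200, K−S=42.4400, hold=41.2830 ⇒ V=42.4400 exercise  boundary S*=99.9200

price = 42.4400
boundary = 99.9200 82.5987 99.9200 120.8737
tree:
42.4400
59.7613 25.4259
74.0800 42.4400 10.2724
85.9165 59.7613 21.4863 0.0000
95.7011 74.0800 42.4400 0.0000 0.0000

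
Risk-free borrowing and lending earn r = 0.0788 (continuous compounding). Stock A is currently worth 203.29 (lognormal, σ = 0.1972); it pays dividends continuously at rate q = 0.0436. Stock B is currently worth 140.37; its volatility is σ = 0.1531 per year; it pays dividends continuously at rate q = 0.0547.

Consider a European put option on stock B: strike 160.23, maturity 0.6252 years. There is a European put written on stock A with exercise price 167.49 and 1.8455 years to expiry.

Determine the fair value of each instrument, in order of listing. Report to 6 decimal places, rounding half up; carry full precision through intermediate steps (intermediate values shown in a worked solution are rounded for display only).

[stock B put K=160.23]
σ√T = 0.1531·√0.6252 = 0.121056
d₁ = (ln(S/K) + (r−q+σ²/2)T) / (σ√T) = (ln(140.37/160.23) + (0.0788−0.0547+0.1531²/2)·0.6252) / 0.121056 = (-0.132328 + 0.022395) / 0.121056 = -0.908128
d₂ = d₁ − σ√T = -0.908128 − 0.121056 = -1.029184
e^{−rT} = 0.951928
e^{−qT} = 0.966380
N(−d₁) = 0.818095,  N(−d₂) = 0.848303
price = K·e^{−rT}·N(−d₂) − S·e^{−qT}·N(−d₁) = 129.389535 − 110.975142 = 18.414393
[stock A put K=167.49]
σ√T = 0.1972·√1.8455 = 0.267895
d₁ = (ln(S/K) + (r−q+σ²/2)T) / (σ√T) = (ln(203.29/167.49) + (0.0788−0.0436+0.1972²/2)·1.8455) / 0.267895 = (0.193710 + 0.100845) / 0.267895 = 1.099519
d₂ = d₁ − σ√T = 1.099519 − 0.267895 = 0.831625
e^{−rT} = 0.864654
e^{−qT} = 0.922688
N(−d₁) = 0.135771,  N(−d₂) = 0.202810
price = K·e^{−rT}·N(−d₂) − S·e^{−qT}·N(−d₁) = 29.371203 − 25.466984 = 3.904219

price(stock B put K=160.23) = 18.414393
price(stock A put K=167.49) = 3.904219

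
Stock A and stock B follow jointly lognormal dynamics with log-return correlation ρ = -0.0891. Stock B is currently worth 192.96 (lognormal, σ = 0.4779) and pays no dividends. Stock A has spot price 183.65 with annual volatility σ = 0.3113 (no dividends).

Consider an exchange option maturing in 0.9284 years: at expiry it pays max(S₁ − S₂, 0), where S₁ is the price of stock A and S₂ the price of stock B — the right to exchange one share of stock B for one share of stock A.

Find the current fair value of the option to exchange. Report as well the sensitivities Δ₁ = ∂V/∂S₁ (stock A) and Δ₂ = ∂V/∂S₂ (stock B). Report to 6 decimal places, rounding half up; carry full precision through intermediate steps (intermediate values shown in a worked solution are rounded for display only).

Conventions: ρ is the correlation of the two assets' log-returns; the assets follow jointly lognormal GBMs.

exchange price = 37.855011
Δ1 = 0.578956
Δ2 = -0.354842

σ_eff = √(σ₁² + σ₂² − 2ρσ₁σ₂) = √(0.3113² + 0.4779² − 2·-0.0891·0.3113·0.4779) = 0.593133
d₁ = (ln(S₁/S₂) + (q₂ − q₁ + σ_eff²/2)T) / (σ_eff√T) = (ln(183.65/192.96) + (0.0 − 0.0 + 0.175903)·0.9284) / 0.571505 = 0.199224
d₂ = d₁ − σ_eff√T = 0.199224 − 0.571505 = -0.372280
N(d₁) = 0.578956,  N(d₂) = 0.354842
V = S₁·e^{−q₁T}·N(d₁) − S₂·e^{−q₂T}·N(d₂) = 106.325339 − 68.470328 = 37.855011
Key observation: pricing in stock B-units makes this a unit-strike call on the ratio S₁/S₂ — the risk-free rate cancels and cannot affect the value.
Δ₁ = e^{−q₁T}·N(d₁) = 0.578956;  Δ₂ = −e^{−q₂T}·N(d₂) = -0.354842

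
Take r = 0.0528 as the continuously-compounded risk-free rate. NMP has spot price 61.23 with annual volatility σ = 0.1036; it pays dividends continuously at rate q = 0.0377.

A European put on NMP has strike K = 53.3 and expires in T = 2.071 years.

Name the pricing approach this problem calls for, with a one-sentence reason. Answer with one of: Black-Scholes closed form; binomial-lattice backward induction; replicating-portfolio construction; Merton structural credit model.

framework: Black-Scholes closed form

Key observation: everything needed for the exact continuous-time valuation of the European put on NMP (strike 53.3) is given, and no feature rules the closed form out.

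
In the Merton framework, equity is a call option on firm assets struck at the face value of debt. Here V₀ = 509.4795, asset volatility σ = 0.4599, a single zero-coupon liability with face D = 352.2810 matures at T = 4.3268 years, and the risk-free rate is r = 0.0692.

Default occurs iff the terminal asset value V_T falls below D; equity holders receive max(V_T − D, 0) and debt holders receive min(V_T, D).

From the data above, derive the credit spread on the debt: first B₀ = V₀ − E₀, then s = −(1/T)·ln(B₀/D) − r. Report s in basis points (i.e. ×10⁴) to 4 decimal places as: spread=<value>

spread=457.1084

Apply the equity-as-call identities (strike 352.2810, horizon 4.3268 years):
d₁ = [ln(V₀/D) + (r + σ²/2)T] / (σ√T)
   = [ln(509.4795/352.2810) + (0.0692 + 0.5·0.4599²)·4.3268] / (0.4599·√4.3268)
   = [0.368960 + 0.756991] / 0.956636 = 1.176990
d₂ = d₁ − σ√T = 1.176990 − 0.956636 = 0.220354
N(d₁) = 0.880400,  N(d₂) = 0.587202,  e^(−rT) = 0.741252
E₀ = V₀·N(d₁) − D·e^(−rT)·N(d₂)
   = 509.4795·0.880400 − 352.2810·0.741252·0.587202 = 295.210353
B₀ = V₀ − E₀ = 509.4795 − 295.210353 = 214.269147
spread = −(1/T)·ln(B₀/D) − r = −(1/4.3268)·ln(214.269147/352.2810) − 0.0692 = 0.04571084
in basis points: 0.04571084 × 10⁴ = 457.1084 bp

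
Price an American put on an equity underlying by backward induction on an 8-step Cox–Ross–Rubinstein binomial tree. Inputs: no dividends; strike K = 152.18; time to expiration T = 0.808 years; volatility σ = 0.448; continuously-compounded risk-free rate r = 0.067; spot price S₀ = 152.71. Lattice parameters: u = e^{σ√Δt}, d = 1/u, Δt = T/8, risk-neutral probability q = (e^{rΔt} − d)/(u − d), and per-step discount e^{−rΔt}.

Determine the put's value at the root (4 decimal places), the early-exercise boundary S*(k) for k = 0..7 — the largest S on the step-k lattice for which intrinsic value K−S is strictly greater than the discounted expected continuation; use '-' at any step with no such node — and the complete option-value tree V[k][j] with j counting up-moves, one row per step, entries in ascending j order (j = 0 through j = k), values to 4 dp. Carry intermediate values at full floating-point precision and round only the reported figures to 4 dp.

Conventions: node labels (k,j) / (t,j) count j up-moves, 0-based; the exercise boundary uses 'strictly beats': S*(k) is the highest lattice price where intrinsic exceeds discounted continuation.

price = 20.1347
boundary = - - - 99.6248 86.4040 99.6248 114.8684 132.4446
tree:
20.1347
28.6971 11.4394
39.5790 17.6897 5.0469
52.5552 26.5276 8.6716 1.3176
65.7760 38.2713 14.5866 2.5921 0.0000
77.2423 52.5552 23.8310 5.0994 0.0000 0.0000
87.1869 65.7760 37.3116 10.0319 0.0000 0.0000 0.0000
95.8118 77.2423 52.5552 19.7354 0.0000 0.0000 0.0000 0.0000
103.2922 87.1869 65.7760 37.3116 0.0000 0.0000 0.0000 0.0000 0.0000

params: Δt=0.10100 u=1.15301 d=0.86729 q=0.48823 e^(-rΔt)=0.99326
t_8 payoffs: 103.2922 87.1869 65.7760 37.3116 0.0000 0.0000 0.0000 0.0000 0.0000
t_7: node(7,0) S=56.3682 payoff=95.8118 vs cont=94.7855 → 95.8118 [stop]  node(7,1) S=74.9377 payoff=77.2423 vs cont=76.2159 → 77.2423 [stop]  node(7,2) S=99.6248 payoff=52.5552 vs cont=51.5289 → 52.5552 [stop]  node(7,3) S=132.4446 payoff=19.7354 vs cont=18.9661 → 19.7354 [stop]  node(7,4) S=176.0763 payoff=0.0000 vs cont=0.0000 → 0.0000 [wait]  node(7,5) S=234.0818 payoff=0.0000 vs cont=0.0000 → 0.0000 [wait]  node(7,6) S=311.1963 payoff=0.0000 vs cont=0.0000 → 0.0000 [wait]  node(7,7) S=413.7149 payoff=0.0000 vs cont=0.0000 → 0.0000 [wait]  ⇒ S*(7)=132.4446
t_6: node(6,0) S=64.9931 payoff=87.1869 vs cont=86.1606 → 87.1869 [stop]  node(6,1) S=86.4040 payoff=65.7760 vs cont=64.7497 → 65.7760 [stop]  node(6,2) S=114.8684 payoff=37.3116 vs cont=36.2852 → 37.3116 [stop]  node(6,3) S=152.7100 payoff=0.0000 vs cont=10.0319 → 10.0319 [wait]  node(6,4) S=203.0179 payoff=0.0000 vs cont=0.0000 → 0.0000 [wait]  node(6,5) S=269.8988 payoff=0.0000 vs cont=0.0000 → 0.0000 [wait]  node(6,6) S=358.8127 payoff=0.0000 vs cont=0.0000 → 0.0000 [wait]  ⇒ S*(6)=114.8684
t_5: node(5,0) S=74.9377 payoff=77.2423 vs cont=76.2159 → 77.2423 [stop]  node(5,1) S=99.6248 payoff=52.5552 vs cont=51.5289 → 52.5552 [stop]  node(5,2) S=132.4446 payoff=19.7354 vs cont=23.8310 → 23.8310 [wait]  node(5,3) S=176.0763 payoff=0.0000 vs cont=5.0994 → 5.0994 [wait]  node(5,4) S=234.0818 payoff=0.0000 vs cont=0.0000 → 0.0000 [wait]  node(5,5) S=311.1963 payoff=0.0000 vs cont=0.0000 → 0.0000 [wait]  ⇒ S*(5)=99.6248
t_4: node(4,0) S=86.4040 payoff=65.7760 vs cont=64.7497 → 65.7760 [stop]  node(4,1) S=114.8684 payoff=37.3116 vs cont=38.2713 → 38.2713 [wait]  node(4,2) S=152.7100 payoff=0.0000 vs cont=14.5866 → 14.5866 [wait]  node(4,3) S=203.0179 payoff=0.0000 vs cont=2.5921 → 2.5921 [wait]  node(4,4) S=269.8988 payoff=0.0000 vs cont=0.0000 → 0.0000 [wait]  ⇒ S*(4)=86.4040
t_3: node(3,0) S=99.6248 payoff=52.5552 vs cont=51.9943 → 52.5552 [stop]  node(3,1) S=132.4446 payoff=19.7354 vs cont=26.5276 → 26.5276 [wait]  node(3,2) S=176.0763 payoff=0.0000 vs cont=8.6716 → 8.6716 [wait]  node(3,3) S=234.0818 payoff=0.0000 vs cont=1.3176 → 1.3176 [wait]  ⇒ S*(3)=99.6248
t_2: node(2,0) S=114.8684 payoff=37.3116 vs cont=39.5790 → 39.5790 [wait]  node(2,1) S=152.7100 payoff=0.0000 vs cont=17.6897 → 17.6897 [wait]  node(2,2) S=203.0179 payoff=0.0000 vs cont=5.0469 → 5.0469 [wait]  ⇒ S*(2)=-
t_1: node(1,0) S=132.4446 payoff=19.7354 vs cont=28.6971 → 28.6971 [wait]  node(1,1) S=176.0763 payoff=0.0000 vs cont=11.4394 → 11.4394 [wait]  ⇒ S*(1)=-
t_0: node(0,0) S=152.7100 payoff=0.0000 vs cont=20.1347 → 20.1347 [wait]  ⇒ S*(0)=-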